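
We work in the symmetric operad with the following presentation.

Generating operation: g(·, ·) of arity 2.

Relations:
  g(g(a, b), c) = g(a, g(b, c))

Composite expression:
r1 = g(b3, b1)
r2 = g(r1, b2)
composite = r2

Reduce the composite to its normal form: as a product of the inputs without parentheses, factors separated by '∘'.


b3 ∘ b1 ∘ b2

Every regrouping of g is equal, so read the b-inputs in written order.
g(b3, b1) linearizes to b3 ∘ b1
g(g(b3, b1), b2) linearizes to b3 ∘ b1 ∘ b2


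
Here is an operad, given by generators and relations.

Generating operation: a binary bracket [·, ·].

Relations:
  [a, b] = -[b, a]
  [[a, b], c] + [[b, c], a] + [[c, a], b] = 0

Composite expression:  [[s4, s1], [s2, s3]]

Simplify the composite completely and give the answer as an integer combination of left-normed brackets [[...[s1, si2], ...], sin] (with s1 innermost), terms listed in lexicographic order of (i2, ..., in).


-[[[s1, s4], s2], s3] + [[[s1, s4], s3], s2]

Left-normed coefficients sit on the s1-initial expansion words.
Composite bracket: [[s4, s1], [s2, s3]]
Under [a, b] = ab - ba we get 8 signed associative words (2^3 = 8).
Keep just the words that open with s1:
  sign of s1s4s2s3 is -1, so it contributes -[[[s1, s4], s2], s3]
  sign of s1s4s3s2 is +1, so it contributes +[[[s1, s4], s3], s2]


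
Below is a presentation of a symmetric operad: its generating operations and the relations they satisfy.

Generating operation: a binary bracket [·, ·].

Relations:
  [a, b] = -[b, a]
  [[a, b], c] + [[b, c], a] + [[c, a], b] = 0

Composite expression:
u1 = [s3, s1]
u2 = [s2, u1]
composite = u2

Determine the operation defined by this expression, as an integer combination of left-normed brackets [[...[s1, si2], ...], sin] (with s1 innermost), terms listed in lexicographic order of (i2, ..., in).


Expand each bracket as ab - ba; the s1-initial words give the coefficients.
Composite bracket: [s2, [s3, s1]]
Applying ab - ba throughout gives 4 signed words (2^2 = 4).
The s1-initial words carry the normal form:
  s1s3s2 appears with sign +1, giving the term +[[s1, s3], s2]

[[s1, s3], s2]


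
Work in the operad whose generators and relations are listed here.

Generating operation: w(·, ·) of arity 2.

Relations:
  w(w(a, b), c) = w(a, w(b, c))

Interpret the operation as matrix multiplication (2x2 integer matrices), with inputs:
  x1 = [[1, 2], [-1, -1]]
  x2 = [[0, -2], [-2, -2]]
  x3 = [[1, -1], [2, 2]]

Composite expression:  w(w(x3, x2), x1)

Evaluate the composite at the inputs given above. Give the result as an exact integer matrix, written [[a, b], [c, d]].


[[2, 4], [4, 0]]

w(x3, x2) = [[2, 0], [-4, -8]]
w(w(x3, x2), x1) = [[2, 4], [4, 0]]


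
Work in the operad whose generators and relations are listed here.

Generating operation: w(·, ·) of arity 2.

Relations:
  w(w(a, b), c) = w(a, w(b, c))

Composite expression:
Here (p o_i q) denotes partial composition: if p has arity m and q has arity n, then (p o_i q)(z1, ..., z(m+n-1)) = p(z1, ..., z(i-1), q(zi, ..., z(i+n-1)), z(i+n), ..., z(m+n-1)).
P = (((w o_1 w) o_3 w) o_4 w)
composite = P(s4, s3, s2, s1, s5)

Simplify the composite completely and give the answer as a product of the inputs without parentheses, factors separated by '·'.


Under associativity of w, the answer is the s's in reading order.
w(s4, s3) flattens to s4 · s3
w(s1, s5) flattens to s1 · s5
w(s2, w(s1, s5)) flattens to s2 · s1 · s5
w(w(s4, s3), w(s2, w(s1, s5))) flattens to s4 · s3 · s2 · s1 · s5

s4 · s3 · s2 · s1 · s5


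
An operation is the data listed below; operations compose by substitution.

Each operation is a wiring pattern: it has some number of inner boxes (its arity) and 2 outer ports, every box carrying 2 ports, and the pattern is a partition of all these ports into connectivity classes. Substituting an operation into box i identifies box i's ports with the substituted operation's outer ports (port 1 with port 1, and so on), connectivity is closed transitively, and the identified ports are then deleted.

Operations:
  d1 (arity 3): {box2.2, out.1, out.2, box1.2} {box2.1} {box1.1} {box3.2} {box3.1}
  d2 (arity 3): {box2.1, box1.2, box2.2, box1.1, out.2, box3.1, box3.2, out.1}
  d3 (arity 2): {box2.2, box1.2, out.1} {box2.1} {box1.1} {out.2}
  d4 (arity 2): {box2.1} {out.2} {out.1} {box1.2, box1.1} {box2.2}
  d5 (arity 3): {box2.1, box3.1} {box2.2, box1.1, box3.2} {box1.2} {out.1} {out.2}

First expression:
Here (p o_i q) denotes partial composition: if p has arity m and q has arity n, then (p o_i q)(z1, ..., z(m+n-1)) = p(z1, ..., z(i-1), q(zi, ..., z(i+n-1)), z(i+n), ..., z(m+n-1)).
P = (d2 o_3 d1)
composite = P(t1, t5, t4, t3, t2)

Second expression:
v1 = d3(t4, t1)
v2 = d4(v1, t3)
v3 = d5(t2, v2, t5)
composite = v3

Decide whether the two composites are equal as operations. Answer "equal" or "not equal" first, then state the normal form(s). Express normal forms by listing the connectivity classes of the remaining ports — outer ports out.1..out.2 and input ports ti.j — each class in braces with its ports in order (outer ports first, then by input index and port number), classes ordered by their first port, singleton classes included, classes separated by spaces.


not equal; first: {out.1, out.2, t1.1, t1.2, t3.2, t4.2, t5.1, t5.2} {t2.1} {t2.2} {t3.1} {t4.1}; second: {out.1} {out.2} {t1.1} {t1.2, t4.2} {t2.1, t5.2} {t2.2} {t3.1} {t3.2} {t4.1} {t5.1}

Normal form of the first expression: {out.1, out.2, t1.1, t1.2, t3.2, t4.2, t5.1, t5.2} {t2.1} {t2.2} {t3.1} {t4.1}
Normal form of the second expression: {out.1} {out.2} {t1.1} {t1.2, t4.2} {t2.1, t5.2} {t2.2} {t3.1} {t3.2} {t4.1} {t5.1}
The normal forms differ: not equal.


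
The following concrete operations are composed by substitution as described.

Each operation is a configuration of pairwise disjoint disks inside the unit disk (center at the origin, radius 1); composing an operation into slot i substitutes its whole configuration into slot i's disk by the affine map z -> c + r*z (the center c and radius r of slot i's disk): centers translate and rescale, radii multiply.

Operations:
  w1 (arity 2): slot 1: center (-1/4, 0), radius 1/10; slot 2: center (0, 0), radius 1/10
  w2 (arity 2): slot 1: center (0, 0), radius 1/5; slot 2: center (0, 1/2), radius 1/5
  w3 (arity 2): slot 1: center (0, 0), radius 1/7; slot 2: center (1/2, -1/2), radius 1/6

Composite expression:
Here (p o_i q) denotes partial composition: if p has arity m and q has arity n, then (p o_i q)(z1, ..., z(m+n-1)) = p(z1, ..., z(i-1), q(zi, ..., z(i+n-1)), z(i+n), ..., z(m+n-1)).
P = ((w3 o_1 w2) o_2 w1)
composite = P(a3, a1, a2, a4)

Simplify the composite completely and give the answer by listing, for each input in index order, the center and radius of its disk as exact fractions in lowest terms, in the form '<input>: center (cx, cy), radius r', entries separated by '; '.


a1: center (-1/140, 1/14), radius 1/350; a2: center (0, 1/14), radius 1/350; a3: center (0, 0), radius 1/35; a4: center (1/2, -1/2), radius 1/6

Follow each a-input down from w3: c' goes to c + r*c', radius to r*r'.
input a3: composing its 2 substitution steps yields center (0, 0), radius 1/35
input a1: composing its 3 substitution steps yields center (-1/140, 1/14), radius 1/350
input a2: composing its 3 substitution steps yields center (0, 1/14), radius 1/350
input a4: composing its 1 substitution step yields center (1/2, -1/2), radius 1/6


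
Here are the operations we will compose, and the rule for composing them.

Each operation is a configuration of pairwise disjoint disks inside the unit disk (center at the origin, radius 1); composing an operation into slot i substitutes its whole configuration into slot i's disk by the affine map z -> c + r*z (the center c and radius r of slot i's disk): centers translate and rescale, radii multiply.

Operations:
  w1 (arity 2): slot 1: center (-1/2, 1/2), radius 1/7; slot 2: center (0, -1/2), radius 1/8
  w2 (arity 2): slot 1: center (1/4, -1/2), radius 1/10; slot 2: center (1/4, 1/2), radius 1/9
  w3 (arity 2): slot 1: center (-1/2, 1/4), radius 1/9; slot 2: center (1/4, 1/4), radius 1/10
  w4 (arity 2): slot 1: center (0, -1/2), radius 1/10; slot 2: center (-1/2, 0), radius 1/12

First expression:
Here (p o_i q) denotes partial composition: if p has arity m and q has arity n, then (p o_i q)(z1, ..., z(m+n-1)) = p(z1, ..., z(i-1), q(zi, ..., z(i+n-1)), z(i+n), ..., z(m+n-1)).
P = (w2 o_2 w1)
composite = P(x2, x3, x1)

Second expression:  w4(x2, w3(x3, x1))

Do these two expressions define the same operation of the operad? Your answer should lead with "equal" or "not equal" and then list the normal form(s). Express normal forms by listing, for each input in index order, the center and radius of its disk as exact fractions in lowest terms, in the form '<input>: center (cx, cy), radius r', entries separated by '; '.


not equal; the first gives x1: center (1/4, 4/9), radius 1/72; x2: center (1/4, -1/2), radius 1/10; x3: center (7/36, 5/9), radius 1/63 and the second x1: center (-23/48, 1/48), radius 1/120; x2: center (0, -1/2), radius 1/10; x3: center (-13/24, 1/48), radius 1/108

The first composite normalizes to x1: center (1/4, 4/9), radius 1/72; x2: center (1/4, -1/2), radius 1/10; x3: center (7/36, 5/9), radius 1/63
The second composite normalizes to x1: center (-23/48, 1/48), radius 1/120; x2: center (0, -1/2), radius 1/10; x3: center (-13/24, 1/48), radius 1/108
The forms do not match — not equal.


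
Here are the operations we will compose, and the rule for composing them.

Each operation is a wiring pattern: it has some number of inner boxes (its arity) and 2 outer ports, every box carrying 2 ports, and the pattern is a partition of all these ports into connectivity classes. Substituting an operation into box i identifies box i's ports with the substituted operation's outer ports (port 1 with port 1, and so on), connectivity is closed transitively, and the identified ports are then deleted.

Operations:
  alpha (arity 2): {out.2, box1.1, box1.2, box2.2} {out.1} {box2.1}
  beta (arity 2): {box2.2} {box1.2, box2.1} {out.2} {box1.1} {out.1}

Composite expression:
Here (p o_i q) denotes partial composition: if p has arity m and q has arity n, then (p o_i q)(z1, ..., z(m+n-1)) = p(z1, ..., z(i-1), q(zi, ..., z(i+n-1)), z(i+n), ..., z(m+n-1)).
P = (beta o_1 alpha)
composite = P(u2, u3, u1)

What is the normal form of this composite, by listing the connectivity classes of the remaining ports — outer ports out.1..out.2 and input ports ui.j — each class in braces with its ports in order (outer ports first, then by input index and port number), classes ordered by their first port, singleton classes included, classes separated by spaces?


{out.1} {out.2} {u1.1, u2.1, u2.2, u3.2} {u1.2} {u3.1}


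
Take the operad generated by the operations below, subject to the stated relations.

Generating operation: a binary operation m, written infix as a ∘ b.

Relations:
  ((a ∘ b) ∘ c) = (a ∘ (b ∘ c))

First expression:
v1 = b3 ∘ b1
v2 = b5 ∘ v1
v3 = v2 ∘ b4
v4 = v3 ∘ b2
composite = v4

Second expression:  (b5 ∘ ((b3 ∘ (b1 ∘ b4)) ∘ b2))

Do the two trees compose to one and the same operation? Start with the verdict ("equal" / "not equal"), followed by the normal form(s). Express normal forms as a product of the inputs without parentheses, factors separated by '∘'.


equal — both sides give b5 ∘ b3 ∘ b1 ∘ b4 ∘ b2

The first composite normalizes to b5 ∘ b3 ∘ b1 ∘ b4 ∘ b2
The second composite normalizes to b5 ∘ b3 ∘ b1 ∘ b4 ∘ b2
One common form — equal.


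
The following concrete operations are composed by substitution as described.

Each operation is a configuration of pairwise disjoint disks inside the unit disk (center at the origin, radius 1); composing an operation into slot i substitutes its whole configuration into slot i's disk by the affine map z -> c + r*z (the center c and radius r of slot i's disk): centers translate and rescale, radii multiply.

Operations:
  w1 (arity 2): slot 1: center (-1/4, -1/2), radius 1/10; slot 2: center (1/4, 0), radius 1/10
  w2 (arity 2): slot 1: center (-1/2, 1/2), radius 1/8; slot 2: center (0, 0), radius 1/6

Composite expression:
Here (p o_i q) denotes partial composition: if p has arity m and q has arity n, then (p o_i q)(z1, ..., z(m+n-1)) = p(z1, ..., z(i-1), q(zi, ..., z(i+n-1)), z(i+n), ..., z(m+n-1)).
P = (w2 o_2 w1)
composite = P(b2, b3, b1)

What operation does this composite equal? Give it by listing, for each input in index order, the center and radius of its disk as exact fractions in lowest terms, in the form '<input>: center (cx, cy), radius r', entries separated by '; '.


b1: center (1/24, 0), radius 1/60; b2: center (-1/2, 1/2), radius 1/8; b3: center (-1/24, -1/12), radius 1/60

Affine substitution under w2: radii multiply and b-centers shift.
b2: after 1 affine step, its disk has center (-1/2, 1/2), radius 1/8
b3: after 2 affine steps, its disk has center (-1/24, -1/12), radius 1/60
b1: after 2 affine steps, its disk has center (1/24, 0), radius 1/60


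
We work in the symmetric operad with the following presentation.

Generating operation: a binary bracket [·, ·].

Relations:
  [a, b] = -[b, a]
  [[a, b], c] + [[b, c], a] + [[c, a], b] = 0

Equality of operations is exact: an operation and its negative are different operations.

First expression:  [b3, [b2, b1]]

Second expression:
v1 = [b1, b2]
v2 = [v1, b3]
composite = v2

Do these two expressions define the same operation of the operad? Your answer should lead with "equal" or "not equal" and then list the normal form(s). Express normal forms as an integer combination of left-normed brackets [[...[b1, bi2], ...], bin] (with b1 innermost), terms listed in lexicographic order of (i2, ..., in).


equal: each reduces to [[b1, b2], b3]

The first expression, normalized: [[b1, b2], b3]
The second expression, normalized: [[b1, b2], b3]
The forms coincide; equal.


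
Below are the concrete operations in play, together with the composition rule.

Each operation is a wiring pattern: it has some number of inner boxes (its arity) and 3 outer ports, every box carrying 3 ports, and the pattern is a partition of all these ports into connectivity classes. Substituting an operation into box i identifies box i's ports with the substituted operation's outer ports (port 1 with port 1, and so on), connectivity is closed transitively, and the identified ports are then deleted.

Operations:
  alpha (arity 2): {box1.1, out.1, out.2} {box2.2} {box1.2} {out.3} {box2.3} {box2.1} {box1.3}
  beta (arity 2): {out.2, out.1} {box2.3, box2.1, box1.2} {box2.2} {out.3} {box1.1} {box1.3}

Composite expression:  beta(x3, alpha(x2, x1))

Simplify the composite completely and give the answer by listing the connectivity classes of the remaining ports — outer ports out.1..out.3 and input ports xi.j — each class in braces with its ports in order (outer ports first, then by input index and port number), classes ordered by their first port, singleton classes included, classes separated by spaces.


{out.1, out.2} {out.3} {x1.1} {x1.2} {x1.3} {x2.1, x3.2} {x2.2} {x2.3} {x3.1} {x3.3}

Treat the ports identified at beta as solder joints: merge, then drop.
the subtree at alpha composes to {out.1, out.2, x2.1} {out.3} {x1.1} {x1.2} {x1.3} {x2.2} {x2.3} on (x2, x1); out.j = own outer ports
the subtree at beta composes to {out.1, out.2} {out.3} {x1.1} {x1.2} {x1.3} {x2.1, x3.2} {x2.2} {x2.3} {x3.1} {x3.3} on (x3, x2, x1); out.j = own outer ports


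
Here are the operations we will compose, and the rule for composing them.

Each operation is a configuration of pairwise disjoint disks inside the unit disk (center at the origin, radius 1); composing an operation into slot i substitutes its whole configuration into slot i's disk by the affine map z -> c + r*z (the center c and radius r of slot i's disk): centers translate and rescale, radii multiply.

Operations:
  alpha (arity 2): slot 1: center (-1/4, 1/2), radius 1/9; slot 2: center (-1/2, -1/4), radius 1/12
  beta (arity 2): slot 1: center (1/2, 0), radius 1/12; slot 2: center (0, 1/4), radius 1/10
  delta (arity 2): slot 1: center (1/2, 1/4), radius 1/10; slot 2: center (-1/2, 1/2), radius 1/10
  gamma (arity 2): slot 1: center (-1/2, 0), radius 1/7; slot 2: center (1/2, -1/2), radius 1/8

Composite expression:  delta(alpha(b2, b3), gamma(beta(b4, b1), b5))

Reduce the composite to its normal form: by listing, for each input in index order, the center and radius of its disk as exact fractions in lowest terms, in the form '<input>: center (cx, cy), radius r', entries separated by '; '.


b1: center (-11/20, 141/280), radius 1/700; b2: center (19/40, 3/10), radius 1/90; b3: center (9/20, 9/40), radius 1/120; b4: center (-19/35, 1/2), radius 1/840; b5: center (-9/20, 9/20), radius 1/80

Each b-disk chains the slot maps above it in delta; radii multiply.
b2: after 2 affine steps, its disk has center (19/40, 3/10), radius 1/90
b3: after 2 affine steps, its disk has center (9/20, 9/40), radius 1/120
b4: after 3 affine steps, its disk has center (-19/35, 1/2), radius 1/840
b1: after 3 affine steps, its disk has center (-11/20, 141/280), radius 1/700
b5: after 2 affine steps, its disk has center (-9/20, 9/20), radius 1/80


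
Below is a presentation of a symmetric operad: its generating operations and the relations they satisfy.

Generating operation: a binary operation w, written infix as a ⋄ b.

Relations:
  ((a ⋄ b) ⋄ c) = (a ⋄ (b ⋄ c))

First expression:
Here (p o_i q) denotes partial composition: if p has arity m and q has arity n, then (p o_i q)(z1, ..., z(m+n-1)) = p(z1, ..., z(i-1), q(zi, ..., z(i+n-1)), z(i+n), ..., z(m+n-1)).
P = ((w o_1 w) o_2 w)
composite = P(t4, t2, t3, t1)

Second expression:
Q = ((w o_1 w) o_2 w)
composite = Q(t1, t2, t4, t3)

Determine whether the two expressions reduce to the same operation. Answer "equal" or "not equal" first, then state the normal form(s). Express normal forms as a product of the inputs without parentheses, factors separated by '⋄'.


The first composite normalizes to t4 ⋄ t2 ⋄ t3 ⋄ t1
The second composite normalizes to t1 ⋄ t2 ⋄ t4 ⋄ t3
Distinct normal forms: not equal.

not equal; first: t4 ⋄ t2 ⋄ t3 ⋄ t1; second: t1 ⋄ t2 ⋄ t4 ⋄ t3


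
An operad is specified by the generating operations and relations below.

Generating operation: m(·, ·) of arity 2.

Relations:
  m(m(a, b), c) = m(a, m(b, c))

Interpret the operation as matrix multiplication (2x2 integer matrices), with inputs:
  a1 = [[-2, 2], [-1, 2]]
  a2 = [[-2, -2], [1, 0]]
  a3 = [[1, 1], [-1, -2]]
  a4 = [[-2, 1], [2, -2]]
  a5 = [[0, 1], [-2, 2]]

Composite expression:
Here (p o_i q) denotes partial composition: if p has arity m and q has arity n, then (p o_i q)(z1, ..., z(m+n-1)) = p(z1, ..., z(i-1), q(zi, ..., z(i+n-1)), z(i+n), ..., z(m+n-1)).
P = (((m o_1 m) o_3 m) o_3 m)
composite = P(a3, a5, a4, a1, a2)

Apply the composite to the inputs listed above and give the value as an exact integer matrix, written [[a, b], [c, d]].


m(a3, a5) = [[-2, 3], [4, -5]]
m(a4, a1) = [[3, -2], [-2, 0]]
m(m(a4, a1), a2) = [[-8, -6], [4, 4]]
m(m(a3, a5), m(m(a4, a1), a2)) = [[28, 24], [-52, -44]]

[[28, 24], [-52, -44]]


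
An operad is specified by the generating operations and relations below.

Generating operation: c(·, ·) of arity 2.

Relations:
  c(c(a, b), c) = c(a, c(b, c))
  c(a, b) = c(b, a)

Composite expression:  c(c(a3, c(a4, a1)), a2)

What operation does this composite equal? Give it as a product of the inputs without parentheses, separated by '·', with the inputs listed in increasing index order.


a1 · a2 · a3 · a4

Any arrangement under c is one operation, so sort the a-inputs.
c(a4, a1) linearizes to a4 · a1
c(a3, c(a4, a1)) linearizes to a3 · a4 · a1
c(c(a3, c(a4, a1)), a2) linearizes to a3 · a4 · a1 · a2
commutativity sorts the factors: a1 · a2 · a3 · a4


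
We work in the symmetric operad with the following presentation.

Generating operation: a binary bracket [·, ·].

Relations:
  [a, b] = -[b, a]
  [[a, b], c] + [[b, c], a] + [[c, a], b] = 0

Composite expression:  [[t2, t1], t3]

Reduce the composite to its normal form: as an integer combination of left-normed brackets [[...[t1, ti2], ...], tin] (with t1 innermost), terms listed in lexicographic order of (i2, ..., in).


-[[t1, t2], t3]

A multilinear Lie element is pinned by t1-initial words (t1 innermost).
Composite bracket: [[t2, t1], t3]
The bracket unfolds into 4 signed words via [a, b] = ab - ba (2^2 = 4).
Only words starting with t1 matter:
  t1t2t3 (sign -1) contributes -[[t1, t2], t3]


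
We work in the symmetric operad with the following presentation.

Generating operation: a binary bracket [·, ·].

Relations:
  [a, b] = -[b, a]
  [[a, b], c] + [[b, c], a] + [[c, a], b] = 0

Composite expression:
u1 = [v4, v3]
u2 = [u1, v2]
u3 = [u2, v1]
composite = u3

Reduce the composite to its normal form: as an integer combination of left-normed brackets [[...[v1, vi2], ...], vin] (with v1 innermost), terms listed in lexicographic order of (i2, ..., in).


-[[[v1, v2], v3], v4] + [[[v1, v2], v4], v3] + [[[v1, v3], v4], v2] - [[[v1, v4], v3], v2]

A multilinear Lie element is pinned by v1-initial words (v1 innermost).
Composite bracket: [[[v4, v3], v2], v1]
The bracket unfolds into 8 signed words via [a, b] = ab - ba (2^3 = 8).
Collect the words opening with v1:
  from v1v2v3v4, sign -1: term -[[[v1, v2], v3], v4]
  from v1v2v4v3, sign +1: term +[[[v1, v2], v4], v3]
  from v1v3v4v2, sign +1: term +[[[v1, v3], v4], v2]
  from v1v4v3v2, sign -1: term -[[[v1, v4], v3], v2]


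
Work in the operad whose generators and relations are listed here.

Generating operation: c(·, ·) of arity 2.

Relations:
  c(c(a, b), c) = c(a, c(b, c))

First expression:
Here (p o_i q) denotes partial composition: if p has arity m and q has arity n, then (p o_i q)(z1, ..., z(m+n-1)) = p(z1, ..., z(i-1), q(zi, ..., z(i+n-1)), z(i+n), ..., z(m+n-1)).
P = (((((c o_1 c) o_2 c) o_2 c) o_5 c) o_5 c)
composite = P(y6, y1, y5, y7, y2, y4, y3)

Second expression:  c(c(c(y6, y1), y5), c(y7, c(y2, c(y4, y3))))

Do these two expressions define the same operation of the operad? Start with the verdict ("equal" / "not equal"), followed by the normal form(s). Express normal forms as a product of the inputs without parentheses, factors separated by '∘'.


equal: each reduces to y6 ∘ y1 ∘ y5 ∘ y7 ∘ y2 ∘ y4 ∘ y3


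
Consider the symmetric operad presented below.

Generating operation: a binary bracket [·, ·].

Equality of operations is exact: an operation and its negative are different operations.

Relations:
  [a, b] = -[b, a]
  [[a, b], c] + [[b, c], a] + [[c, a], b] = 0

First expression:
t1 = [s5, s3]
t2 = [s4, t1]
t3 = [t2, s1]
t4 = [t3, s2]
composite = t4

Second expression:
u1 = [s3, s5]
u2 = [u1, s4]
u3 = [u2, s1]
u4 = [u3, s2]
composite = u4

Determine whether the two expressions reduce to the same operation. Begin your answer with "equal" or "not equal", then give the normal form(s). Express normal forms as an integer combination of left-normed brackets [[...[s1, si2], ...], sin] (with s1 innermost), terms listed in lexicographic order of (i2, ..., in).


equal; both compose to -[[[[s1, s3], s5], s4], s2] + [[[[s1, s4], s3], s5], s2] - [[[[s1, s4], s5], s3], s2] + [[[[s1, s5], s3], s4], s2]

The first composite normalizes to -[[[[s1, s3], s5], s4], s2] + [[[[s1, s4], s3], s5], s2] - [[[[s1, s4], s5], s3], s2] + [[[[s1, s5], s3], s4], s2]
The second composite normalizes to -[[[[s1, s3], s5], s4], s2] + [[[[s1, s4], s3], s5], s2] - [[[[s1, s4], s5], s3], s2] + [[[[s1, s5], s3], s4], s2]
The normal forms match — equal.


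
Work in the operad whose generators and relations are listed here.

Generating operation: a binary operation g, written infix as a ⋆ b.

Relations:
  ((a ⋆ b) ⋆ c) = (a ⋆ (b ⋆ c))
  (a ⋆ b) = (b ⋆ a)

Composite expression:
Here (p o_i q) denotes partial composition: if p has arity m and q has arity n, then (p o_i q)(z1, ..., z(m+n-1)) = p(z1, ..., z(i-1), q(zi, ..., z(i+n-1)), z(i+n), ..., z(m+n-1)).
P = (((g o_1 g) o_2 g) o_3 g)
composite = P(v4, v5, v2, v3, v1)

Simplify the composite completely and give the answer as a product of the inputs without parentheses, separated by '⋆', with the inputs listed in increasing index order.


v1 ⋆ v2 ⋆ v3 ⋆ v4 ⋆ v5

Key point: g commutes, so take the v-inputs in any fixed order.
(v2 ⋆ v3) collapses to v2 ⋆ v3
(v5 ⋆ (v2 ⋆ v3)) collapses to v5 ⋆ v2 ⋆ v3
(v4 ⋆ (v5 ⋆ (v2 ⋆ v3))) collapses to v4 ⋆ v5 ⋆ v2 ⋆ v3
((v4 ⋆ (v5 ⋆ (v2 ⋆ v3))) ⋆ v1) collapses to v4 ⋆ v5 ⋆ v2 ⋆ v3 ⋆ v1
rearranged into index order: v1 ⋆ v2 ⋆ v3 ⋆ v4 ⋆ v5


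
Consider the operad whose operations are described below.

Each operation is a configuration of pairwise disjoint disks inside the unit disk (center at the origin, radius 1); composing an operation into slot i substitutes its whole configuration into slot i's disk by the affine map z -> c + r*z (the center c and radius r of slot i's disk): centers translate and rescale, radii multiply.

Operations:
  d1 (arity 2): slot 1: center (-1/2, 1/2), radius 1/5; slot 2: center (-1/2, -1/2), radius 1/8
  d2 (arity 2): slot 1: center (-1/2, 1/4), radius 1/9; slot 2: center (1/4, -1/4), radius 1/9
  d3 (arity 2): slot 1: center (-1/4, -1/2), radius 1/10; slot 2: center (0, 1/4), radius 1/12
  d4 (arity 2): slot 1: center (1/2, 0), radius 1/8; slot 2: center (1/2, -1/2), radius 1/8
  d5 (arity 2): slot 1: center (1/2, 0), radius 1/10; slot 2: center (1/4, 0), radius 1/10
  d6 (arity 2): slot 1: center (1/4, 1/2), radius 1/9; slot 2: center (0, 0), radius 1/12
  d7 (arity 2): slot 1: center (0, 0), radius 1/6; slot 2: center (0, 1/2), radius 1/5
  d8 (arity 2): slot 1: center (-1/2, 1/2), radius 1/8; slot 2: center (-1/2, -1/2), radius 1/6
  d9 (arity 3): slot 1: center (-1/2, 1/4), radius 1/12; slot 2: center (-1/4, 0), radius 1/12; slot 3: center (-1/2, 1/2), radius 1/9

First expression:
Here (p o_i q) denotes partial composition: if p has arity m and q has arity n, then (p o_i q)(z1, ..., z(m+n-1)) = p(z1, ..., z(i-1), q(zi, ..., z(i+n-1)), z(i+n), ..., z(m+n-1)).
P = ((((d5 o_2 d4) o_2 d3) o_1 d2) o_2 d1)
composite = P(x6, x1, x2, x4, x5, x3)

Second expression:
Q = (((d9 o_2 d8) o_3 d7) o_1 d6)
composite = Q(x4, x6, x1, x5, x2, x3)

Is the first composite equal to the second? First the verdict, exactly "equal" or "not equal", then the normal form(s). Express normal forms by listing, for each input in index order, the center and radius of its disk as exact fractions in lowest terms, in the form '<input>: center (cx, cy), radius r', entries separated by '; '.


not equal; the first gives x1: center (187/360, -7/360), radius 1/450; x2: center (187/360, -11/360), radius 1/720; x3: center (3/10, -1/20), radius 1/80; x4: center (19/64, -1/160), radius 1/800; x5: center (3/10, 1/320), radius 1/960; x6: center (9/20, 1/40), radius 1/90 and the second x1: center (-7/24, 1/24), radius 1/96; x2: center (-7/24, -5/144), radius 1/360; x3: center (-1/2, 1/2), radius 1/9; x4: center (-23/48, 7/24), radius 1/108; x5: center (-7/24, -1/24), radius 1/432; x6: center (-1/2, 1/4), radius 1/144


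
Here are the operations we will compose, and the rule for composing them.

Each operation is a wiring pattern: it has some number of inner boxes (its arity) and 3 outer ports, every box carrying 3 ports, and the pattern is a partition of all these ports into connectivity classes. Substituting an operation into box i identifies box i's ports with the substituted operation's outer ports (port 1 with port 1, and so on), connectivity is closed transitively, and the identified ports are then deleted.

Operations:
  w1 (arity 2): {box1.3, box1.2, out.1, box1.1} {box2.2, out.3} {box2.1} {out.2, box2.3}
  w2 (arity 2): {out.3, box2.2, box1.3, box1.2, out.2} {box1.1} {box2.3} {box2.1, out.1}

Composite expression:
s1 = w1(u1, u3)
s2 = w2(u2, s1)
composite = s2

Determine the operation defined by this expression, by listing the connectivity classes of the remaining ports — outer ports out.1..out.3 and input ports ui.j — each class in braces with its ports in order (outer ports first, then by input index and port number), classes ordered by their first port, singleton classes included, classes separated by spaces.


Substituting into w2 glues patterns; closure does the rest.
stage w1: inputs (u1, u3), connectivity {out.1, u1.1, u1.2, u1.3} {out.2, u3.3} {out.3, u3.2} {u3.1}, out.j its boundary
stage w2: inputs (u2, u1, u3), connectivity {out.1, u1.1, u1.2, u1.3} {out.2, out.3, u2.2, u2.3, u3.3} {u2.1} {u3.1} {u3.2}, out.j its boundary

{out.1, u1.1, u1.2, u1.3} {out.2, out.3, u2.2, u2.3, u3.3} {u2.1} {u3.1} {u3.2}


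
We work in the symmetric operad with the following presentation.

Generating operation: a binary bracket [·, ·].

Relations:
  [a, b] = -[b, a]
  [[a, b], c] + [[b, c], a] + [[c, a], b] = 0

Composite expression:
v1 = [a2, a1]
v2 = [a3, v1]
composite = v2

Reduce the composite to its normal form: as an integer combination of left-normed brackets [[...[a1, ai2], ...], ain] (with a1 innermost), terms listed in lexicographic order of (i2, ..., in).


[[a1, a2], a3]

A multilinear Lie element is pinned by a1-initial words (a1 innermost).
Composite bracket: [a3, [a2, a1]]
Each bracket splits as ab - ba, giving 4 signed words (2^2 = 4).
Words beginning with a1 determine it all:
  from a1a2a3, sign +1: term +[[a1, a2], a3]


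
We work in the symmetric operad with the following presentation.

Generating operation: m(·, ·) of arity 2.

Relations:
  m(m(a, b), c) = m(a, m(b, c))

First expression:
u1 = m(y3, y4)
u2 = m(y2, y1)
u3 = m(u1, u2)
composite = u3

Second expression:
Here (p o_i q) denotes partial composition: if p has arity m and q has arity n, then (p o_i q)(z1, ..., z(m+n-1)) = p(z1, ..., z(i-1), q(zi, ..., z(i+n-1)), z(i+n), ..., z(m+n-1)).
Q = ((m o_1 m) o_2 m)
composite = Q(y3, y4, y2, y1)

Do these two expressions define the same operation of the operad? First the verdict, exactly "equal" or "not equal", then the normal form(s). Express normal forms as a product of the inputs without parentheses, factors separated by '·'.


equal; both compose to y3 · y4 · y2 · y1

In normal form, the first expression is y3 · y4 · y2 · y1
In normal form, the second expression is y3 · y4 · y2 · y1
Identical normal forms: equal.


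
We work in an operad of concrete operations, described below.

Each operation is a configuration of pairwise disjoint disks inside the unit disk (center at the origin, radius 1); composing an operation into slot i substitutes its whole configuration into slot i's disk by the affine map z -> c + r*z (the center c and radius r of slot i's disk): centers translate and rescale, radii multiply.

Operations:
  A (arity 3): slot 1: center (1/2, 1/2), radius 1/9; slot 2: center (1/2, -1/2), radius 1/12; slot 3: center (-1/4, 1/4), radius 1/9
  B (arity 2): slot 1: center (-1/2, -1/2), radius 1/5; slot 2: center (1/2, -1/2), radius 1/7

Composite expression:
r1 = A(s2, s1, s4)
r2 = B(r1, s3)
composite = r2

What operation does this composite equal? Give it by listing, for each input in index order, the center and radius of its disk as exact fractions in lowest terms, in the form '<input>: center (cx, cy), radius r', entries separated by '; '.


s1: center (-2/5, -3/5), radius 1/60; s2: center (-2/5, -2/5), radius 1/45; s3: center (1/2, -1/2), radius 1/7; s4: center (-11/20, -9/20), radius 1/45

Only the slot chain above each s matters under B; compose those maps.
input s2: composing its 2 substitution steps yields center (-2/5, -2/5), radius 1/45
input s1: composing its 2 substitution steps yields center (-2/5, -3/5), radius 1/60
input s4: composing its 2 substitution steps yields center (-11/20, -9/20), radius 1/45
input s3: composing its 1 substitution step yields center (1/2, -1/2), radius 1/7


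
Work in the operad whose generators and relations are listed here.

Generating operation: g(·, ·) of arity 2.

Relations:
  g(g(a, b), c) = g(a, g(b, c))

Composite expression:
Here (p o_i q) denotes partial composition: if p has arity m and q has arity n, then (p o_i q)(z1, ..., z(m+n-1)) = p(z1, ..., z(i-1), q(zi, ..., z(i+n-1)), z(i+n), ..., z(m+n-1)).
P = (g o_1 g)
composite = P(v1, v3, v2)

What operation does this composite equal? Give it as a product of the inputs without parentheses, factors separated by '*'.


v1 * v3 * v2


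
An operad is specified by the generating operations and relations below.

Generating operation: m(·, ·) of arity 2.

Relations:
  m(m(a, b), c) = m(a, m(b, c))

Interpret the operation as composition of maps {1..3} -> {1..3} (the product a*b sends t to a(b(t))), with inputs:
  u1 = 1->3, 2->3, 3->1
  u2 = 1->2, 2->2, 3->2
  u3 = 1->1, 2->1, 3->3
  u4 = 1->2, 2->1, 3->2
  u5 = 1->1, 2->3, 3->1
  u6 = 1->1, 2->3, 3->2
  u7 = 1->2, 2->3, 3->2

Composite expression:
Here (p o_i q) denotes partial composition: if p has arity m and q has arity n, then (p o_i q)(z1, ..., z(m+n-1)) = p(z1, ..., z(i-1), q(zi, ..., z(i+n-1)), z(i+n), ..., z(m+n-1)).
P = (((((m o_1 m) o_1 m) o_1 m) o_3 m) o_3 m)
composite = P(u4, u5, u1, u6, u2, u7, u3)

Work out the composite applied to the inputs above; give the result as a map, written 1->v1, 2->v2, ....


1->2, 2->2, 3->2


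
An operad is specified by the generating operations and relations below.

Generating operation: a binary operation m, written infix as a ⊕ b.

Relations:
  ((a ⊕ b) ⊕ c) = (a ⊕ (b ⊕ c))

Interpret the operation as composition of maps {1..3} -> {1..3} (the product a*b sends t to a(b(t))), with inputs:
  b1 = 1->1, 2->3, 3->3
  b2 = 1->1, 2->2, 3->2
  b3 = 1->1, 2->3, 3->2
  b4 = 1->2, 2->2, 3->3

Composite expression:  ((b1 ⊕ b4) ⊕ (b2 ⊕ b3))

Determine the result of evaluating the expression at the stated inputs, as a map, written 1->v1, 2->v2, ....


(b1 ⊕ b4) = 1->3, 2->3, 3->3
(b2 ⊕ b3) = 1->1, 2->2, 3->2
((b1 ⊕ b4) ⊕ (b2 ⊕ b3)) = 1->3, 2->3, 3->3

1->3, 2->3, 3->3


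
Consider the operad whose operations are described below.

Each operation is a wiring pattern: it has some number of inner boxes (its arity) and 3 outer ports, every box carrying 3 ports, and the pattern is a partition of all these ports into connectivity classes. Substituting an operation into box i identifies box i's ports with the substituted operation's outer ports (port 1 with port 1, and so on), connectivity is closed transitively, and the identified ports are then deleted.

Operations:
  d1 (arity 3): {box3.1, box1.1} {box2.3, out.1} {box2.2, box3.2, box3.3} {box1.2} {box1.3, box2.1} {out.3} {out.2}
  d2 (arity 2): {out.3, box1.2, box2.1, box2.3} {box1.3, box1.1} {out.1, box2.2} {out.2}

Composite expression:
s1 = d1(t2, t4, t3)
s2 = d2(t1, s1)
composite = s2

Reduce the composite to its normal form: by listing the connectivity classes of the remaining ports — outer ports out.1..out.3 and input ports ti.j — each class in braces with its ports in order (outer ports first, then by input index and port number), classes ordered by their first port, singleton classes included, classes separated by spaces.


{out.1} {out.2} {out.3, t1.2, t4.3} {t1.1, t1.3} {t2.1, t3.1} {t2.2} {t2.3, t4.1} {t3.2, t3.3, t4.2}

Treat the ports identified at d2 as solder joints: merge, then drop.
stage d1: inputs (t2, t4, t3), connectivity {out.1, t4.3} {out.2} {out.3} {t2.1, t3.1} {t2.2} {t2.3, t4.1} {t3.2, t3.3, t4.2}, out.j its boundary
stage d2: inputs (t1, t2, t4, t3), connectivity {out.1} {out.2} {out.3, t1.2, t4.3} {t1.1, t1.3} {t2.1, t3.1} {t2.2} {t2.3, t4.1} {t3.2, t3.3, t4.2}, out.j its boundary


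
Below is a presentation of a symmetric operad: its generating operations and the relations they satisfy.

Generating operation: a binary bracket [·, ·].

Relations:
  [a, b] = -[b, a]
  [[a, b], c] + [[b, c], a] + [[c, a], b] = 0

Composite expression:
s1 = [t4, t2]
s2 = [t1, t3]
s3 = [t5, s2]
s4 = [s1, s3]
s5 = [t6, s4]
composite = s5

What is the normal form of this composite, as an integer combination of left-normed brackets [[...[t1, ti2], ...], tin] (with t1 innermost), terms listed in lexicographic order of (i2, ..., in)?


[[[[[t1, t3], t5], t2], t4], t6] - [[[[[t1, t3], t5], t4], t2], t6]

A multilinear Lie element is pinned by t1-initial words (t1 innermost).
Composite bracket: [t6, [[t4, t2], [t5, [t1, t3]]]]
The bracket unfolds into 32 signed words via [a, b] = ab - ba (2^5 = 32).
The t1-initial words carry the normal form:
  t1t3t5t2t4t6 appears with sign +1, giving the term +[[[[[t1, t3], t5], t2], t4], t6]
  t1t3t5t4t2t6 appears with sign -1, giving the term -[[[[[t1, t3], t5], t4], t2], t6]


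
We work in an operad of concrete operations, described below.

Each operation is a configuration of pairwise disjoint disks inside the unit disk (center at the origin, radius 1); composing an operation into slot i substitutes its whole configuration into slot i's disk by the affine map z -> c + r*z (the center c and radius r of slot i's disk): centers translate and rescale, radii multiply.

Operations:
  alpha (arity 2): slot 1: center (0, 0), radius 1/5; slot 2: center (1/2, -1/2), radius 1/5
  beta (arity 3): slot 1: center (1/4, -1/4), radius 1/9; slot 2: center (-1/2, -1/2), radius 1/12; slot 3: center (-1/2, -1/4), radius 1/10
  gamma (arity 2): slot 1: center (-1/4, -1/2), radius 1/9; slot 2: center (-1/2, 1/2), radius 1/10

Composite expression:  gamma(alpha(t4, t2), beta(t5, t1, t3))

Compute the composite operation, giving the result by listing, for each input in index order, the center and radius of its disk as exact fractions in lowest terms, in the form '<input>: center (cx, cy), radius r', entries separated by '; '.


Affine substitution under gamma: radii multiply and t-centers shift.
input t4: applying the 2 nested substitutions gives center (-1/4, -1/2), radius 1/45
input t2: applying the 2 nested substitutions gives center (-7/36, -5/9), radius 1/45
input t5: applying the 2 nested substitutions gives center (-19/40, 19/40), radius 1/90
input t1: applying the 2 nested substitutions gives center (-11/20, 9/20), radius 1/120
input t3: applying the 2 nested substitutions gives center (-11/20, 19/40), radius 1/100

t1: center (-11/20, 9/20), radius 1/120; t2: center (-7/36, -5/9), radius 1/45; t3: center (-11/20, 19/40), radius 1/100; t4: center (-1/4, -1/2), radius 1/45; t5: center (-19/40, 19/40), radius 1/90


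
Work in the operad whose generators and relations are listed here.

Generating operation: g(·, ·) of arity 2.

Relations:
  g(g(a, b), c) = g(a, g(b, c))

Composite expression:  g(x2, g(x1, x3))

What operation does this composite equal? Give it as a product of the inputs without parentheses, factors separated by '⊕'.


x2 ⊕ x1 ⊕ x3

All parenthesizations of g agree; list the x-inputs left to right.
g(x1, x3) linearizes to x1 ⊕ x3
g(x2, g(x1, x3)) linearizes to x2 ⊕ x1 ⊕ x3


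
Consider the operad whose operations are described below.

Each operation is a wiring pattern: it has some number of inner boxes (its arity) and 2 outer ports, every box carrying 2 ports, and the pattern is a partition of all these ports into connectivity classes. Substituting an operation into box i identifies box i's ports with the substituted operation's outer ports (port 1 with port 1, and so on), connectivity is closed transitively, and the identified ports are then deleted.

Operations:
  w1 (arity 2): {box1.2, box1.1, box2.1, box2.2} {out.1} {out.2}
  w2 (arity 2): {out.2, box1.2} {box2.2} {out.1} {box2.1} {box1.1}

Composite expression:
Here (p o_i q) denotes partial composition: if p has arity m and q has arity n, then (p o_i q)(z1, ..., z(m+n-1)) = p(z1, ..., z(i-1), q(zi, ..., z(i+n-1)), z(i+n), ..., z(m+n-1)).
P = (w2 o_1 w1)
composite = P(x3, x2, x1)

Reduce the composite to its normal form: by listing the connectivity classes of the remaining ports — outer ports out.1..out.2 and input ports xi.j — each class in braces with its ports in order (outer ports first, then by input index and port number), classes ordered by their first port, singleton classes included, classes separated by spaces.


{out.1} {out.2} {x1.1} {x1.2} {x2.1, x2.2, x3.1, x3.2}

After gluing at w2, chains via deleted ports link the x-ports.
composing w1 on (x3, x2), with out.j its own outer ports: {out.1} {out.2} {x2.1, x2.2, x3.1, x3.2}
composing w2 on (x3, x2, x1), with out.j its own outer ports: {out.1} {out.2} {x1.1} {x1.2} {x2.1, x2.2, x3.1, x3.2}
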